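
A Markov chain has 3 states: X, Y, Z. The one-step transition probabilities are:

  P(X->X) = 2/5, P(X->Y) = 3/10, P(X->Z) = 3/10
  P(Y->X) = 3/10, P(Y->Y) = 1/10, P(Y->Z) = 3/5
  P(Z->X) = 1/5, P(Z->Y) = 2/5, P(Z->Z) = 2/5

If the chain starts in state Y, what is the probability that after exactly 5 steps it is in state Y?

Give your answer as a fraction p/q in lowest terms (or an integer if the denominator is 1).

Answer: 3557/12500

Derivation:
Computing P^5 by repeated multiplication:
P^1 =
  X: [2/5, 3/10, 3/10]
  Y: [3/10, 1/10, 3/5]
  Z: [1/5, 2/5, 2/5]
P^2 =
  X: [31/100, 27/100, 21/50]
  Y: [27/100, 17/50, 39/100]
  Z: [7/25, 13/50, 23/50]
P^3 =
  X: [289/1000, 36/125, 423/1000]
  Y: [36/125, 271/1000, 441/1000]
  Z: [141/500, 147/500, 53/125]
P^4 =
  X: [1433/5000, 2847/10000, 4287/10000]
  Y: [2847/10000, 2899/10000, 2127/5000]
  Z: [1429/5000, 709/2500, 2153/5000]
P^5 =
  X: [28579/100000, 28593/100000, 10707/25000]
  Y: [28593/100000, 3557/12500, 42951/100000]
  Z: [3569/12500, 14317/50000, 21407/50000]

(P^5)[Y -> Y] = 3557/12500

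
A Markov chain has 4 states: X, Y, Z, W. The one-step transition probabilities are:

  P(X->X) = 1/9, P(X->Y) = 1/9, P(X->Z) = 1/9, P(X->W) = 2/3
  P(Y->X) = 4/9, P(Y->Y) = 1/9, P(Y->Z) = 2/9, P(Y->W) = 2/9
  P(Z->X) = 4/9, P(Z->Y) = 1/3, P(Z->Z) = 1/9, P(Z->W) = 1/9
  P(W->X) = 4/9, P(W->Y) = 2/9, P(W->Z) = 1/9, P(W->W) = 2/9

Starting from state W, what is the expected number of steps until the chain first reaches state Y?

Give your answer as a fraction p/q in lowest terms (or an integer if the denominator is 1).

Let h_i = expected steps to first reach Y from state i.
Boundary: h_Y = 0.
First-step equations for the other states:
  h_X = 1 + 1/9*h_X + 1/9*h_Y + 1/9*h_Z + 2/3*h_W
  h_Z = 1 + 4/9*h_X + 1/3*h_Y + 1/9*h_Z + 1/9*h_W
  h_W = 1 + 4/9*h_X + 2/9*h_Y + 1/9*h_Z + 2/9*h_W

Substituting h_Y = 0 and rearranging gives the linear system (I - Q) h = 1:
  [8/9, -1/9, -2/3] . (h_X, h_Z, h_W) = 1
  [-4/9, 8/9, -1/9] . (h_X, h_Z, h_W) = 1
  [-4/9, -1/9, 7/9] . (h_X, h_Z, h_W) = 1

Solving yields:
  h_X = 351/64
  h_Z = 9/2
  h_W = 81/16

Starting state is W, so the expected hitting time is h_W = 81/16.

Answer: 81/16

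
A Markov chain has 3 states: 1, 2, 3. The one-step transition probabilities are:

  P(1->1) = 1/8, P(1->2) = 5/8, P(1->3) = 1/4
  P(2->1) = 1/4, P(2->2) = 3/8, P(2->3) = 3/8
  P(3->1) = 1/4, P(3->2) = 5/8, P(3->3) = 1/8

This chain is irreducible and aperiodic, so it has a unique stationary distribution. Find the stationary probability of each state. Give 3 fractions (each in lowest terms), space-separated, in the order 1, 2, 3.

Answer: 2/9 1/2 5/18

Derivation:
The stationary distribution satisfies pi = pi * P, i.e.:
  pi_1 = 1/8*pi_1 + 1/4*pi_2 + 1/4*pi_3
  pi_2 = 5/8*pi_1 + 3/8*pi_2 + 5/8*pi_3
  pi_3 = 1/4*pi_1 + 3/8*pi_2 + 1/8*pi_3
with normalization: pi_1 + pi_2 + pi_3 = 1.

Using the first 2 balance equations plus normalization, the linear system A*pi = b is:
  [-7/8, 1/4, 1/4] . pi = 0
  [5/8, -5/8, 5/8] . pi = 0
  [1, 1, 1] . pi = 1

Solving yields:
  pi_1 = 2/9
  pi_2 = 1/2
  pi_3 = 5/18

Verification (pi * P):
  2/9*1/8 + 1/2*1/4 + 5/18*1/4 = 2/9 = pi_1  (ok)
  2/9*5/8 + 1/2*3/8 + 5/18*5/8 = 1/2 = pi_2  (ok)
  2/9*1/4 + 1/2*3/8 + 5/18*1/8 = 5/18 = pi_3  (ok)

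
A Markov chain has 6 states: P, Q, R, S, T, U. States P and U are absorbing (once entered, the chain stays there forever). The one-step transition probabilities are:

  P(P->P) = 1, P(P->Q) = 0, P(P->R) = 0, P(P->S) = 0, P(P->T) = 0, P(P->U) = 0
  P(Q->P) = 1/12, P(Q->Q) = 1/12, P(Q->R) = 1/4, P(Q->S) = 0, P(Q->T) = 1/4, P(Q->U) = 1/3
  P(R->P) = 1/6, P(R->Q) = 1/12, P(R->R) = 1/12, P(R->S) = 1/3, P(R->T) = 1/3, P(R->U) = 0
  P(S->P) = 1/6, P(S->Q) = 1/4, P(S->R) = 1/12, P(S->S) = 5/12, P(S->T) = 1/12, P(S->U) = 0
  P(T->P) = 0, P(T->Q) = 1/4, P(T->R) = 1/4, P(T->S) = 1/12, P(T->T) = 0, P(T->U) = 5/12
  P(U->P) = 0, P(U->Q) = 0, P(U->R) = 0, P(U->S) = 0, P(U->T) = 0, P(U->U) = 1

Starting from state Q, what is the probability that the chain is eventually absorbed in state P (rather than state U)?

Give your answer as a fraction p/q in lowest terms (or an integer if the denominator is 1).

Let a_i = P(absorbed in P | start in state i).
Boundary conditions: a_P = 1, a_U = 0.
For each transient state i, a_i = sum_j P(i->j) * a_j:
  a_Q = 1/12*a_P + 1/12*a_Q + 1/4*a_R + 0*a_S + 1/4*a_T + 1/3*a_U
  a_R = 1/6*a_P + 1/12*a_Q + 1/12*a_R + 1/3*a_S + 1/3*a_T + 0*a_U
  a_S = 1/6*a_P + 1/4*a_Q + 1/12*a_R + 5/12*a_S + 1/12*a_T + 0*a_U
  a_T = 0*a_P + 1/4*a_Q + 1/4*a_R + 1/12*a_S + 0*a_T + 5/12*a_U

Substituting a_P = 1 and a_U = 0, rearrange to (I - Q) a = r where r[i] = P(i -> P):
  [11/12, -1/4, 0, -1/4] . (a_Q, a_R, a_S, a_T) = 1/12
  [-1/12, 11/12, -1/3, -1/3] . (a_Q, a_R, a_S, a_T) = 1/6
  [-1/4, -1/12, 7/12, -1/12] . (a_Q, a_R, a_S, a_T) = 1/6
  [-1/4, -1/4, -1/12, 1] . (a_Q, a_R, a_S, a_T) = 0

Solving yields:
  a_Q = 41/144
  a_R = 619/1296
  a_S = 55/108
  a_T = 151/648

Starting state is Q, so the absorption probability is a_Q = 41/144.

Answer: 41/144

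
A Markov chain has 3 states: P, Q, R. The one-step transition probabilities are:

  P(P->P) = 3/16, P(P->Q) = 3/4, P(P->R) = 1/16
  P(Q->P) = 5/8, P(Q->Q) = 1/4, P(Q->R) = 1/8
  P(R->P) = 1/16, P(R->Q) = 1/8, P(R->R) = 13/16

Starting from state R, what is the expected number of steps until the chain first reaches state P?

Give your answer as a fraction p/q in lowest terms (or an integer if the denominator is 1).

Let h_i = expected steps to first reach P from state i.
Boundary: h_P = 0.
First-step equations for the other states:
  h_Q = 1 + 5/8*h_P + 1/4*h_Q + 1/8*h_R
  h_R = 1 + 1/16*h_P + 1/8*h_Q + 13/16*h_R

Substituting h_P = 0 and rearranging gives the linear system (I - Q) h = 1:
  [3/4, -1/8] . (h_Q, h_R) = 1
  [-1/8, 3/16] . (h_Q, h_R) = 1

Solving yields:
  h_Q = 5/2
  h_R = 7

Starting state is R, so the expected hitting time is h_R = 7.

Answer: 7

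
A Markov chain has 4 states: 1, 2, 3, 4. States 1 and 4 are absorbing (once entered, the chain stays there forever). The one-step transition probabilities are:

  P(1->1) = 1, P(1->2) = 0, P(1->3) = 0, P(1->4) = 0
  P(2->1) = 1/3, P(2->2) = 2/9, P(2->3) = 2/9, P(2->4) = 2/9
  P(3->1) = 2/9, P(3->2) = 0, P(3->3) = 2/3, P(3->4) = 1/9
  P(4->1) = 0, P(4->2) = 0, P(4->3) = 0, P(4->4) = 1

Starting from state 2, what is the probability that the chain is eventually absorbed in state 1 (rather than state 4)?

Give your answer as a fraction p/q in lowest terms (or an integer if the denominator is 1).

Answer: 13/21

Derivation:
Let a_i = P(absorbed in 1 | start in state i).
Boundary conditions: a_1 = 1, a_4 = 0.
For each transient state i, a_i = sum_j P(i->j) * a_j:
  a_2 = 1/3*a_1 + 2/9*a_2 + 2/9*a_3 + 2/9*a_4
  a_3 = 2/9*a_1 + 0*a_2 + 2/3*a_3 + 1/9*a_4

Substituting a_1 = 1 and a_4 = 0, rearrange to (I - Q) a = r where r[i] = P(i -> 1):
  [7/9, -2/9] . (a_2, a_3) = 1/3
  [0, 1/3] . (a_2, a_3) = 2/9

Solving yields:
  a_2 = 13/21
  a_3 = 2/3

Starting state is 2, so the absorption probability is a_2 = 13/21.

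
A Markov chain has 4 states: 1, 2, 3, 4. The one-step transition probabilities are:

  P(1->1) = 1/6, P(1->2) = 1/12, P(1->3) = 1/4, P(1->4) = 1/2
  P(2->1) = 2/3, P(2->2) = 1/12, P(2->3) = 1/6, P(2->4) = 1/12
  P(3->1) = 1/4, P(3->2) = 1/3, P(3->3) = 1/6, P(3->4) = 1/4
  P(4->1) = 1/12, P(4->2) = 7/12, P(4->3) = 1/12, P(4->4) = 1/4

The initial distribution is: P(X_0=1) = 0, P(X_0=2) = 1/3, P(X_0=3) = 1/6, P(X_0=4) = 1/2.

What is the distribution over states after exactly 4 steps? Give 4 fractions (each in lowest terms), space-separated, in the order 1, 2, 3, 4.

Answer: 2221/7776 11515/41472 20357/124416 5663/20736

Derivation:
Propagating the distribution step by step (d_{t+1} = d_t * P):
d_0 = (1=0, 2=1/3, 3=1/6, 4=1/2)
  d_1[1] = 0*1/6 + 1/3*2/3 + 1/6*1/4 + 1/2*1/12 = 11/36
  d_1[2] = 0*1/12 + 1/3*1/12 + 1/6*1/3 + 1/2*7/12 = 3/8
  d_1[3] = 0*1/4 + 1/3*1/6 + 1/6*1/6 + 1/2*1/12 = 1/8
  d_1[4] = 0*1/2 + 1/3*1/12 + 1/6*1/4 + 1/2*1/4 = 7/36
d_1 = (1=11/36, 2=3/8, 3=1/8, 4=7/36)
  d_2[1] = 11/36*1/6 + 3/8*2/3 + 1/8*1/4 + 7/36*1/12 = 301/864
  d_2[2] = 11/36*1/12 + 3/8*1/12 + 1/8*1/3 + 7/36*7/12 = 61/288
  d_2[3] = 11/36*1/4 + 3/8*1/6 + 1/8*1/6 + 7/36*1/12 = 19/108
  d_2[4] = 11/36*1/2 + 3/8*1/12 + 1/8*1/4 + 7/36*1/4 = 19/72
d_2 = (1=301/864, 2=61/288, 3=19/108, 4=19/72)
  d_3[1] = 301/864*1/6 + 61/288*2/3 + 19/108*1/4 + 19/72*1/12 = 1375/5184
  d_3[2] = 301/864*1/12 + 61/288*1/12 + 19/108*1/3 + 19/72*7/12 = 7/27
  d_3[3] = 301/864*1/4 + 61/288*1/6 + 19/108*1/6 + 19/72*1/12 = 1801/10368
  d_3[4] = 301/864*1/2 + 61/288*1/12 + 19/108*1/4 + 19/72*1/4 = 1043/3456
d_3 = (1=1375/5184, 2=7/27, 3=1801/10368, 4=1043/3456)
  d_4[1] = 1375/5184*1/6 + 7/27*2/3 + 1801/10368*1/4 + 1043/3456*1/12 = 2221/7776
  d_4[2] = 1375/5184*1/12 + 7/27*1/12 + 1801/10368*1/3 + 1043/3456*7/12 = 11515/41472
  d_4[3] = 1375/5184*1/4 + 7/27*1/6 + 1801/10368*1/6 + 1043/3456*1/12 = 20357/124416
  d_4[4] = 1375/5184*1/2 + 7/27*1/12 + 1801/10368*1/4 + 1043/3456*1/4 = 5663/20736
d_4 = (1=2221/7776, 2=11515/41472, 3=20357/124416, 4=5663/20736)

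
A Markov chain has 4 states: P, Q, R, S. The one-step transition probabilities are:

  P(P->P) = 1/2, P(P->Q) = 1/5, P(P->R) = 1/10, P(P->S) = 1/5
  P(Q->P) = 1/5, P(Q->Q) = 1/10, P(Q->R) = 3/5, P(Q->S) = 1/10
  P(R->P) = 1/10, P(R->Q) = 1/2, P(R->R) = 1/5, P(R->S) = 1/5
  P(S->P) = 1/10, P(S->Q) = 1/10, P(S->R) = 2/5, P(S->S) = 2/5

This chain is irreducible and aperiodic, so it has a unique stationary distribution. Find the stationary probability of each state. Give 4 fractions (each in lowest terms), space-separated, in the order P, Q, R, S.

Answer: 5/24 1/4 31/96 7/32

Derivation:
The stationary distribution satisfies pi = pi * P, i.e.:
  pi_P = 1/2*pi_P + 1/5*pi_Q + 1/10*pi_R + 1/10*pi_S
  pi_Q = 1/5*pi_P + 1/10*pi_Q + 1/2*pi_R + 1/10*pi_S
  pi_R = 1/10*pi_P + 3/5*pi_Q + 1/5*pi_R + 2/5*pi_S
  pi_S = 1/5*pi_P + 1/10*pi_Q + 1/5*pi_R + 2/5*pi_S
with normalization: pi_P + pi_Q + pi_R + pi_S = 1.

Using the first 3 balance equations plus normalization, the linear system A*pi = b is:
  [-1/2, 1/5, 1/10, 1/10] . pi = 0
  [1/5, -9/10, 1/2, 1/10] . pi = 0
  [1/10, 3/5, -4/5, 2/5] . pi = 0
  [1, 1, 1, 1] . pi = 1

Solving yields:
  pi_P = 5/24
  pi_Q = 1/4
  pi_R = 31/96
  pi_S = 7/32

Verification (pi * P):
  5/24*1/2 + 1/4*1/5 + 31/96*1/10 + 7/32*1/10 = 5/24 = pi_P  (ok)
  5/24*1/5 + 1/4*1/10 + 31/96*1/2 + 7/32*1/10 = 1/4 = pi_Q  (ok)
  5/24*1/10 + 1/4*3/5 + 31/96*1/5 + 7/32*2/5 = 31/96 = pi_R  (ok)
  5/24*1/5 + 1/4*1/10 + 31/96*1/5 + 7/32*2/5 = 7/32 = pi_S  (ok)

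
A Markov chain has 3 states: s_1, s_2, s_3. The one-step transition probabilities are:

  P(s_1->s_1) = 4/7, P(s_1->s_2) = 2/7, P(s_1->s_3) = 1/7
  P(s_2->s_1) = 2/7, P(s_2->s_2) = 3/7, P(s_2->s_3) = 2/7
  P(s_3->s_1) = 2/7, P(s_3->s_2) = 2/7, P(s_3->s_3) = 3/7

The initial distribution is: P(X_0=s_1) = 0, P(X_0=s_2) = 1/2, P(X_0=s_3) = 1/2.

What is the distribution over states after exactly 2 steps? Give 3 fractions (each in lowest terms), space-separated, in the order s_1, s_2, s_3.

Answer: 18/49 33/98 29/98

Derivation:
Propagating the distribution step by step (d_{t+1} = d_t * P):
d_0 = (s_1=0, s_2=1/2, s_3=1/2)
  d_1[s_1] = 0*4/7 + 1/2*2/7 + 1/2*2/7 = 2/7
  d_1[s_2] = 0*2/7 + 1/2*3/7 + 1/2*2/7 = 5/14
  d_1[s_3] = 0*1/7 + 1/2*2/7 + 1/2*3/7 = 5/14
d_1 = (s_1=2/7, s_2=5/14, s_3=5/14)
  d_2[s_1] = 2/7*4/7 + 5/14*2/7 + 5/14*2/7 = 18/49
  d_2[s_2] = 2/7*2/7 + 5/14*3/7 + 5/14*2/7 = 33/98
  d_2[s_3] = 2/7*1/7 + 5/14*2/7 + 5/14*3/7 = 29/98
d_2 = (s_1=18/49, s_2=33/98, s_3=29/98)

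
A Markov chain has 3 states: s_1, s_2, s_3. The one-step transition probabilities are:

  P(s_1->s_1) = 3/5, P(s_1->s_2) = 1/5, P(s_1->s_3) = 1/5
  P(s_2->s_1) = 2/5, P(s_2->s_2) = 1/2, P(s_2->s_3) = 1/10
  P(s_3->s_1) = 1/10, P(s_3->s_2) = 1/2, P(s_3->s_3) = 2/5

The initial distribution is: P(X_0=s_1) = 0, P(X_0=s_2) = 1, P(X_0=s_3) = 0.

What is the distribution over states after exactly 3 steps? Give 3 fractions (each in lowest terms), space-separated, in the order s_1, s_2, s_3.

Answer: 439/1000 73/200 49/250

Derivation:
Propagating the distribution step by step (d_{t+1} = d_t * P):
d_0 = (s_1=0, s_2=1, s_3=0)
  d_1[s_1] = 0*3/5 + 1*2/5 + 0*1/10 = 2/5
  d_1[s_2] = 0*1/5 + 1*1/2 + 0*1/2 = 1/2
  d_1[s_3] = 0*1/5 + 1*1/10 + 0*2/5 = 1/10
d_1 = (s_1=2/5, s_2=1/2, s_3=1/10)
  d_2[s_1] = 2/5*3/5 + 1/2*2/5 + 1/10*1/10 = 9/20
  d_2[s_2] = 2/5*1/5 + 1/2*1/2 + 1/10*1/2 = 19/50
  d_2[s_3] = 2/5*1/5 + 1/2*1/10 + 1/10*2/5 = 17/100
d_2 = (s_1=9/20, s_2=19/50, s_3=17/100)
  d_3[s_1] = 9/20*3/5 + 19/50*2/5 + 17/100*1/10 = 439/1000
  d_3[s_2] = 9/20*1/5 + 19/50*1/2 + 17/100*1/2 = 73/200
  d_3[s_3] = 9/20*1/5 + 19/50*1/10 + 17/100*2/5 = 49/250
d_3 = (s_1=439/1000, s_2=73/200, s_3=49/250)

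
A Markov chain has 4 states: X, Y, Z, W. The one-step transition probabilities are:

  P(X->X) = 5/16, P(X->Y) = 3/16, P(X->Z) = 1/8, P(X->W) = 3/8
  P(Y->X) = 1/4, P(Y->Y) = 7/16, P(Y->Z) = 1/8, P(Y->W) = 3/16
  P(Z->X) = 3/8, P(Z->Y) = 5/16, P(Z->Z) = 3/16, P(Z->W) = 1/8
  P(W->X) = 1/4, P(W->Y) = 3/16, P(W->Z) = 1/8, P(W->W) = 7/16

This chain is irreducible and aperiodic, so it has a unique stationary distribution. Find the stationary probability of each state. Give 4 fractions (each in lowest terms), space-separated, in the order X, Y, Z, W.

Answer: 64/225 49/180 2/15 31/100

Derivation:
The stationary distribution satisfies pi = pi * P, i.e.:
  pi_X = 5/16*pi_X + 1/4*pi_Y + 3/8*pi_Z + 1/4*pi_W
  pi_Y = 3/16*pi_X + 7/16*pi_Y + 5/16*pi_Z + 3/16*pi_W
  pi_Z = 1/8*pi_X + 1/8*pi_Y + 3/16*pi_Z + 1/8*pi_W
  pi_W = 3/8*pi_X + 3/16*pi_Y + 1/8*pi_Z + 7/16*pi_W
with normalization: pi_X + pi_Y + pi_Z + pi_W = 1.

Using the first 3 balance equations plus normalization, the linear system A*pi = b is:
  [-11/16, 1/4, 3/8, 1/4] . pi = 0
  [3/16, -9/16, 5/16, 3/16] . pi = 0
  [1/8, 1/8, -13/16, 1/8] . pi = 0
  [1, 1, 1, 1] . pi = 1

Solving yields:
  pi_X = 64/225
  pi_Y = 49/180
  pi_Z = 2/15
  pi_W = 31/100

Verification (pi * P):
  64/225*5/16 + 49/180*1/4 + 2/15*3/8 + 31/100*1/4 = 64/225 = pi_X  (ok)
  64/225*3/16 + 49/180*7/16 + 2/15*5/16 + 31/100*3/16 = 49/180 = pi_Y  (ok)
  64/225*1/8 + 49/180*1/8 + 2/15*3/16 + 31/100*1/8 = 2/15 = pi_Z  (ok)
  64/225*3/8 + 49/180*3/16 + 2/15*1/8 + 31/100*7/16 = 31/100 = pi_W  (ok)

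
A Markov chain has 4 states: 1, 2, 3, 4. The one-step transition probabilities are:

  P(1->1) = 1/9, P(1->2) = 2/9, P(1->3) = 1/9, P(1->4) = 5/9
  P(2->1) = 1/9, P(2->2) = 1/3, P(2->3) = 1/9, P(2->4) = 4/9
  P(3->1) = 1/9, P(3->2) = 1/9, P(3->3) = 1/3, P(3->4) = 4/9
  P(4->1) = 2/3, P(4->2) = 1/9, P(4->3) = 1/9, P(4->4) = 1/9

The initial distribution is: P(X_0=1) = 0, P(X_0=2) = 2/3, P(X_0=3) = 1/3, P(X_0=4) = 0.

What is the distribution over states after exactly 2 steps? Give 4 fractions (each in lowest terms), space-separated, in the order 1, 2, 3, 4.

Propagating the distribution step by step (d_{t+1} = d_t * P):
d_0 = (1=0, 2=2/3, 3=1/3, 4=0)
  d_1[1] = 0*1/9 + 2/3*1/9 + 1/3*1/9 + 0*2/3 = 1/9
  d_1[2] = 0*2/9 + 2/3*1/3 + 1/3*1/9 + 0*1/9 = 7/27
  d_1[3] = 0*1/9 + 2/3*1/9 + 1/3*1/3 + 0*1/9 = 5/27
  d_1[4] = 0*5/9 + 2/3*4/9 + 1/3*4/9 + 0*1/9 = 4/9
d_1 = (1=1/9, 2=7/27, 3=5/27, 4=4/9)
  d_2[1] = 1/9*1/9 + 7/27*1/9 + 5/27*1/9 + 4/9*2/3 = 29/81
  d_2[2] = 1/9*2/9 + 7/27*1/3 + 5/27*1/9 + 4/9*1/9 = 44/243
  d_2[3] = 1/9*1/9 + 7/27*1/9 + 5/27*1/3 + 4/9*1/9 = 37/243
  d_2[4] = 1/9*5/9 + 7/27*4/9 + 5/27*4/9 + 4/9*1/9 = 25/81
d_2 = (1=29/81, 2=44/243, 3=37/243, 4=25/81)

Answer: 29/81 44/243 37/243 25/81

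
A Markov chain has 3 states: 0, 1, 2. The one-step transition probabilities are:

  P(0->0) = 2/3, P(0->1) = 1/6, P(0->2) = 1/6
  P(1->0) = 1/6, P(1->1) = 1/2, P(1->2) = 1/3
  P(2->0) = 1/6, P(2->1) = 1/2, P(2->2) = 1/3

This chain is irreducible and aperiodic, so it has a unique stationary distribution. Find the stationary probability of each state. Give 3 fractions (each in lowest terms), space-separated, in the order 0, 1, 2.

The stationary distribution satisfies pi = pi * P, i.e.:
  pi_0 = 2/3*pi_0 + 1/6*pi_1 + 1/6*pi_2
  pi_1 = 1/6*pi_0 + 1/2*pi_1 + 1/2*pi_2
  pi_2 = 1/6*pi_0 + 1/3*pi_1 + 1/3*pi_2
with normalization: pi_0 + pi_1 + pi_2 = 1.

Using the first 2 balance equations plus normalization, the linear system A*pi = b is:
  [-1/3, 1/6, 1/6] . pi = 0
  [1/6, -1/2, 1/2] . pi = 0
  [1, 1, 1] . pi = 1

Solving yields:
  pi_0 = 1/3
  pi_1 = 7/18
  pi_2 = 5/18

Verification (pi * P):
  1/3*2/3 + 7/18*1/6 + 5/18*1/6 = 1/3 = pi_0  (ok)
  1/3*1/6 + 7/18*1/2 + 5/18*1/2 = 7/18 = pi_1  (ok)
  1/3*1/6 + 7/18*1/3 + 5/18*1/3 = 5/18 = pi_2  (ok)

Answer: 1/3 7/18 5/18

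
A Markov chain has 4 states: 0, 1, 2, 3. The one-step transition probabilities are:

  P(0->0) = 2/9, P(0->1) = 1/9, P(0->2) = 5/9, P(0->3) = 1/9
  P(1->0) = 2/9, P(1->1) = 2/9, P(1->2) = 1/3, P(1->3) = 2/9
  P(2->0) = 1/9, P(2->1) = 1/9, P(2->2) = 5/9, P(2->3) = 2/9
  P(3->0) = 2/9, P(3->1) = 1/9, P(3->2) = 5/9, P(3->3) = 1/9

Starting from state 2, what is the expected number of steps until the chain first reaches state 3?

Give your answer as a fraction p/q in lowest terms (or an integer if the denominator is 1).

Answer: 576/119

Derivation:
Let h_i = expected steps to first reach 3 from state i.
Boundary: h_3 = 0.
First-step equations for the other states:
  h_0 = 1 + 2/9*h_0 + 1/9*h_1 + 5/9*h_2 + 1/9*h_3
  h_1 = 1 + 2/9*h_0 + 2/9*h_1 + 1/3*h_2 + 2/9*h_3
  h_2 = 1 + 1/9*h_0 + 1/9*h_1 + 5/9*h_2 + 2/9*h_3

Substituting h_3 = 0 and rearranging gives the linear system (I - Q) h = 1:
  [7/9, -1/9, -5/9] . (h_0, h_1, h_2) = 1
  [-2/9, 7/9, -1/3] . (h_0, h_1, h_2) = 1
  [-1/9, -1/9, 4/9] . (h_0, h_1, h_2) = 1

Solving yields:
  h_0 = 648/119
  h_1 = 585/119
  h_2 = 576/119

Starting state is 2, so the expected hitting time is h_2 = 576/119.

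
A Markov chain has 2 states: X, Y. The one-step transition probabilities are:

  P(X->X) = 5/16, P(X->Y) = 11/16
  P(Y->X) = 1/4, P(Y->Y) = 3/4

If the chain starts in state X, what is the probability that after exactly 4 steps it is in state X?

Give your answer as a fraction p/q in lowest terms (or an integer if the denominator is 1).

Computing P^4 by repeated multiplication:
P^1 =
  X: [5/16, 11/16]
  Y: [1/4, 3/4]
P^2 =
  X: [69/256, 187/256]
  Y: [17/64, 47/64]
P^3 =
  X: [1093/4096, 3003/4096]
  Y: [273/1024, 751/1024]
P^4 =
  X: [17477/65536, 48059/65536]
  Y: [4369/16384, 12015/16384]

(P^4)[X -> X] = 17477/65536

Answer: 17477/65536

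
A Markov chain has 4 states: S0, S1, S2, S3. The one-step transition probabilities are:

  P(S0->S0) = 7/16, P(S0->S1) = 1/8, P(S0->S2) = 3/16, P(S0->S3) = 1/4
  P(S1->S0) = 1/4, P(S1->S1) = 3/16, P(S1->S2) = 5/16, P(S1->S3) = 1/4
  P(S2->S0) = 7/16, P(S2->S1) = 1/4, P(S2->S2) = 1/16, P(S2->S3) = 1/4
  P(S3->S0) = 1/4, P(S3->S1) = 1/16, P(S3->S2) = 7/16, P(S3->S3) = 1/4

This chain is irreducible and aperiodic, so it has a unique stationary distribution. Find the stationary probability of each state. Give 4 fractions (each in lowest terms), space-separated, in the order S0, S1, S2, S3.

The stationary distribution satisfies pi = pi * P, i.e.:
  pi_S0 = 7/16*pi_S0 + 1/4*pi_S1 + 7/16*pi_S2 + 1/4*pi_S3
  pi_S1 = 1/8*pi_S0 + 3/16*pi_S1 + 1/4*pi_S2 + 1/16*pi_S3
  pi_S2 = 3/16*pi_S0 + 5/16*pi_S1 + 1/16*pi_S2 + 7/16*pi_S3
  pi_S3 = 1/4*pi_S0 + 1/4*pi_S1 + 1/4*pi_S2 + 1/4*pi_S3
with normalization: pi_S0 + pi_S1 + pi_S2 + pi_S3 = 1.

Using the first 3 balance equations plus normalization, the linear system A*pi = b is:
  [-9/16, 1/4, 7/16, 1/4] . pi = 0
  [1/8, -13/16, 1/4, 1/16] . pi = 0
  [3/16, 5/16, -15/16, 7/16] . pi = 0
  [1, 1, 1, 1] . pi = 1

Solving yields:
  pi_S0 = 193/532
  pi_S1 = 79/532
  pi_S2 = 127/532
  pi_S3 = 1/4

Verification (pi * P):
  193/532*7/16 + 79/532*1/4 + 127/532*7/16 + 1/4*1/4 = 193/532 = pi_S0  (ok)
  193/532*1/8 + 79/532*3/16 + 127/532*1/4 + 1/4*1/16 = 79/532 = pi_S1  (ok)
  193/532*3/16 + 79/532*5/16 + 127/532*1/16 + 1/4*7/16 = 127/532 = pi_S2  (ok)
  193/532*1/4 + 79/532*1/4 + 127/532*1/4 + 1/4*1/4 = 1/4 = pi_S3  (ok)

Answer: 193/532 79/532 127/532 1/4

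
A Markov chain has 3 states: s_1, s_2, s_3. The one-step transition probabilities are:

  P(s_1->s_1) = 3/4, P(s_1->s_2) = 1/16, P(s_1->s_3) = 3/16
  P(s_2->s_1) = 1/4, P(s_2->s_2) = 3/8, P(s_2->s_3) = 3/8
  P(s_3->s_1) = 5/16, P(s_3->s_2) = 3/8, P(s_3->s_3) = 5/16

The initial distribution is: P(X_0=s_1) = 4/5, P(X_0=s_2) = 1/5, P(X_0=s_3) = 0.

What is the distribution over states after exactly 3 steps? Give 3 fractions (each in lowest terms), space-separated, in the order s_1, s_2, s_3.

Propagating the distribution step by step (d_{t+1} = d_t * P):
d_0 = (s_1=4/5, s_2=1/5, s_3=0)
  d_1[s_1] = 4/5*3/4 + 1/5*1/4 + 0*5/16 = 13/20
  d_1[s_2] = 4/5*1/16 + 1/5*3/8 + 0*3/8 = 1/8
  d_1[s_3] = 4/5*3/16 + 1/5*3/8 + 0*5/16 = 9/40
d_1 = (s_1=13/20, s_2=1/8, s_3=9/40)
  d_2[s_1] = 13/20*3/4 + 1/8*1/4 + 9/40*5/16 = 377/640
  d_2[s_2] = 13/20*1/16 + 1/8*3/8 + 9/40*3/8 = 11/64
  d_2[s_3] = 13/20*3/16 + 1/8*3/8 + 9/40*5/16 = 153/640
d_2 = (s_1=377/640, s_2=11/64, s_3=153/640)
  d_3[s_1] = 377/640*3/4 + 11/64*1/4 + 153/640*5/16 = 5729/10240
  d_3[s_2] = 377/640*1/16 + 11/64*3/8 + 153/640*3/8 = 391/2048
  d_3[s_3] = 377/640*3/16 + 11/64*3/8 + 153/640*5/16 = 639/2560
d_3 = (s_1=5729/10240, s_2=391/2048, s_3=639/2560)

Answer: 5729/10240 391/2048 639/2560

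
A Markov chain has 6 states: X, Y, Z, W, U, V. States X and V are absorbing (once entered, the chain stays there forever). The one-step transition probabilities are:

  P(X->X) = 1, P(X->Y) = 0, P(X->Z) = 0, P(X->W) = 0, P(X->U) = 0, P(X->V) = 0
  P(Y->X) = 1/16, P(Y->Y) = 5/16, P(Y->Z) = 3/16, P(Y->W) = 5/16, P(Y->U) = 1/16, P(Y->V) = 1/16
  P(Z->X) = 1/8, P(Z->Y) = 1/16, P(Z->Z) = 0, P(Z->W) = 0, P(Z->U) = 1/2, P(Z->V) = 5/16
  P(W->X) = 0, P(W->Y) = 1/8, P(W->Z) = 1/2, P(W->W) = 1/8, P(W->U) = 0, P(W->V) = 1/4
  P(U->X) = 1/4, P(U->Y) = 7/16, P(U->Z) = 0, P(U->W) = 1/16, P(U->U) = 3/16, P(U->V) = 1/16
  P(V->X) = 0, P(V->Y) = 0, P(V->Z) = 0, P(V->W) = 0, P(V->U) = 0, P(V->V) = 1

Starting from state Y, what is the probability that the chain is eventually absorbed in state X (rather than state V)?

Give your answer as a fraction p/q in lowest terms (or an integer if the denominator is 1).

Answer: 4258/10967

Derivation:
Let a_i = P(absorbed in X | start in state i).
Boundary conditions: a_X = 1, a_V = 0.
For each transient state i, a_i = sum_j P(i->j) * a_j:
  a_Y = 1/16*a_X + 5/16*a_Y + 3/16*a_Z + 5/16*a_W + 1/16*a_U + 1/16*a_V
  a_Z = 1/8*a_X + 1/16*a_Y + 0*a_Z + 0*a_W + 1/2*a_U + 5/16*a_V
  a_W = 0*a_X + 1/8*a_Y + 1/2*a_Z + 1/8*a_W + 0*a_U + 1/4*a_V
  a_U = 1/4*a_X + 7/16*a_Y + 0*a_Z + 1/16*a_W + 3/16*a_U + 1/16*a_V

Substituting a_X = 1 and a_V = 0, rearrange to (I - Q) a = r where r[i] = P(i -> X):
  [11/16, -3/16, -5/16, -1/16] . (a_Y, a_Z, a_W, a_U) = 1/16
  [-1/16, 1, 0, -1/2] . (a_Y, a_Z, a_W, a_U) = 1/8
  [-1/8, -1/2, 7/8, 0] . (a_Y, a_Z, a_W, a_U) = 0
  [-7/16, 0, -1/16, 13/16] . (a_Y, a_Z, a_W, a_U) = 1/4

Solving yields:
  a_Y = 4258/10967
  a_Z = 4595/10967
  a_W = 294/997
  a_U = 5916/10967

Starting state is Y, so the absorption probability is a_Y = 4258/10967.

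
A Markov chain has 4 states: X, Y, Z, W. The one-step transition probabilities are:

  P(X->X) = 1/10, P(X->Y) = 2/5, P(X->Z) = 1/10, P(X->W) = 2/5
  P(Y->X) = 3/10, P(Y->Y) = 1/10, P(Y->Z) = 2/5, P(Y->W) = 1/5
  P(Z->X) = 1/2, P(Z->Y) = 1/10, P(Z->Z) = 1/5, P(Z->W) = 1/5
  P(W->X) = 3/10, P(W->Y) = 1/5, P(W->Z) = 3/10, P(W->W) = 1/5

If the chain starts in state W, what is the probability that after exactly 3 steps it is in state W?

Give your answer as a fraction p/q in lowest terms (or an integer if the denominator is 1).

Computing P^3 by repeated multiplication:
P^1 =
  X: [1/10, 2/5, 1/10, 2/5]
  Y: [3/10, 1/10, 2/5, 1/5]
  Z: [1/2, 1/10, 1/5, 1/5]
  W: [3/10, 1/5, 3/10, 1/5]
P^2 =
  X: [3/10, 17/100, 31/100, 11/50]
  Y: [8/25, 21/100, 21/100, 13/50]
  Z: [6/25, 27/100, 19/100, 3/10]
  W: [3/10, 21/100, 23/100, 13/50]
P^3 =
  X: [151/500, 53/250, 113/500, 13/50]
  Y: [139/500, 111/500, 59/250, 33/125]
  Z: [29/100, 101/500, 13/50, 31/125]
  W: [143/500, 27/125, 119/500, 13/50]

(P^3)[W -> W] = 13/50

Answer: 13/50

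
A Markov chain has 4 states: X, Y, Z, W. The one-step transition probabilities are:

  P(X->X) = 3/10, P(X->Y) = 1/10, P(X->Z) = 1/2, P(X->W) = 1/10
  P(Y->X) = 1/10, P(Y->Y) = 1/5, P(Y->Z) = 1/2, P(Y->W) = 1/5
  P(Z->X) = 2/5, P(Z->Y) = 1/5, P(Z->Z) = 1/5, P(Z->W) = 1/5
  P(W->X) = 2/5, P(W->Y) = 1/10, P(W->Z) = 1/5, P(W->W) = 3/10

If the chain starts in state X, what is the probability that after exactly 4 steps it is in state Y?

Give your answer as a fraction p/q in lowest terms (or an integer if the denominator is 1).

Answer: 749/5000

Derivation:
Computing P^4 by repeated multiplication:
P^1 =
  X: [3/10, 1/10, 1/2, 1/10]
  Y: [1/10, 1/5, 1/2, 1/5]
  Z: [2/5, 1/5, 1/5, 1/5]
  W: [2/5, 1/10, 1/5, 3/10]
P^2 =
  X: [17/50, 4/25, 8/25, 9/50]
  Y: [33/100, 17/100, 29/100, 21/100]
  Z: [3/10, 7/50, 19/50, 9/50]
  W: [33/100, 13/100, 7/20, 19/100]
P^3 =
  X: [159/500, 37/250, 7/20, 23/125]
  Y: [79/250, 73/500, 7/20, 47/250]
  Z: [41/125, 19/125, 83/250, 47/250]
  W: [41/125, 37/250, 169/500, 93/500]
P^4 =
  X: [1619/5000, 749/5000, 1699/5000, 933/5000]
  Y: [1623/5000, 187/1250, 1693/5000, 117/625]
  Z: [201/625, 371/2500, 43/125, 93/500]
  W: [807/2500, 743/5000, 857/2500, 929/5000]

(P^4)[X -> Y] = 749/5000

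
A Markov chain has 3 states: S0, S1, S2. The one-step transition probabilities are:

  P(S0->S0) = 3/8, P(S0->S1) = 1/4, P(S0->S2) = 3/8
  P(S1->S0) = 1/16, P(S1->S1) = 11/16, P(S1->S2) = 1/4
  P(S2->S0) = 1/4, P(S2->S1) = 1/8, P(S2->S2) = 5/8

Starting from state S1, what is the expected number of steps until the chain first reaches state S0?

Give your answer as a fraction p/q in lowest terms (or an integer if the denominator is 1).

Let h_i = expected steps to first reach S0 from state i.
Boundary: h_S0 = 0.
First-step equations for the other states:
  h_S1 = 1 + 1/16*h_S0 + 11/16*h_S1 + 1/4*h_S2
  h_S2 = 1 + 1/4*h_S0 + 1/8*h_S1 + 5/8*h_S2

Substituting h_S0 = 0 and rearranging gives the linear system (I - Q) h = 1:
  [5/16, -1/4] . (h_S1, h_S2) = 1
  [-1/8, 3/8] . (h_S1, h_S2) = 1

Solving yields:
  h_S1 = 80/11
  h_S2 = 56/11

Starting state is S1, so the expected hitting time is h_S1 = 80/11.

Answer: 80/11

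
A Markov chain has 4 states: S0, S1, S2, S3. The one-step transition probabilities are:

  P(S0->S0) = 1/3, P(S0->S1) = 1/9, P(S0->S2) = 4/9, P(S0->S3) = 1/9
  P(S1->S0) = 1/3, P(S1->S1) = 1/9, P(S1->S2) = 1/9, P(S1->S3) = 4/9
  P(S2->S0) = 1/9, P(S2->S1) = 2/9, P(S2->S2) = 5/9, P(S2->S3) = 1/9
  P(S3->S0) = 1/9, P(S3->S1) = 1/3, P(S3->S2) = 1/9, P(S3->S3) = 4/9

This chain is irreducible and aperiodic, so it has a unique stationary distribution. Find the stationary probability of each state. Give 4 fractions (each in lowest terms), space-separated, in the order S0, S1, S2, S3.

Answer: 83/411 85/411 44/137 37/137

Derivation:
The stationary distribution satisfies pi = pi * P, i.e.:
  pi_S0 = 1/3*pi_S0 + 1/3*pi_S1 + 1/9*pi_S2 + 1/9*pi_S3
  pi_S1 = 1/9*pi_S0 + 1/9*pi_S1 + 2/9*pi_S2 + 1/3*pi_S3
  pi_S2 = 4/9*pi_S0 + 1/9*pi_S1 + 5/9*pi_S2 + 1/9*pi_S3
  pi_S3 = 1/9*pi_S0 + 4/9*pi_S1 + 1/9*pi_S2 + 4/9*pi_S3
with normalization: pi_S0 + pi_S1 + pi_S2 + pi_S3 = 1.

Using the first 3 balance equations plus normalization, the linear system A*pi = b is:
  [-2/3, 1/3, 1/9, 1/9] . pi = 0
  [1/9, -8/9, 2/9, 1/3] . pi = 0
  [4/9, 1/9, -4/9, 1/9] . pi = 0
  [1, 1, 1, 1] . pi = 1

Solving yields:
  pi_S0 = 83/411
  pi_S1 = 85/411
  pi_S2 = 44/137
  pi_S3 = 37/137

Verification (pi * P):
  83/411*1/3 + 85/411*1/3 + 44/137*1/9 + 37/137*1/9 = 83/411 = pi_S0  (ok)
  83/411*1/9 + 85/411*1/9 + 44/137*2/9 + 37/137*1/3 = 85/411 = pi_S1  (ok)
  83/411*4/9 + 85/411*1/9 + 44/137*5/9 + 37/137*1/9 = 44/137 = pi_S2  (ok)
  83/411*1/9 + 85/411*4/9 + 44/137*1/9 + 37/137*4/9 = 37/137 = pi_S3  (ok)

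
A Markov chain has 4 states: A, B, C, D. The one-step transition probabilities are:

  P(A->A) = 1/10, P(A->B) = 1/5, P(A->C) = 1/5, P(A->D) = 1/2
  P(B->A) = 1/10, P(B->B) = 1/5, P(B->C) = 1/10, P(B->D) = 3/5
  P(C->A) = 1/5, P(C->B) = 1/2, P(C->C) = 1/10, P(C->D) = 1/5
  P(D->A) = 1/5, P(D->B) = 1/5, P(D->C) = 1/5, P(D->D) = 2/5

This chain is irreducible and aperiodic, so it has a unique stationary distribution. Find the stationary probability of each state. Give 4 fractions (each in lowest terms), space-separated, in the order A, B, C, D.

Answer: 18/113 28/113 18/113 49/113

Derivation:
The stationary distribution satisfies pi = pi * P, i.e.:
  pi_A = 1/10*pi_A + 1/10*pi_B + 1/5*pi_C + 1/5*pi_D
  pi_B = 1/5*pi_A + 1/5*pi_B + 1/2*pi_C + 1/5*pi_D
  pi_C = 1/5*pi_A + 1/10*pi_B + 1/10*pi_C + 1/5*pi_D
  pi_D = 1/2*pi_A + 3/5*pi_B + 1/5*pi_C + 2/5*pi_D
with normalization: pi_A + pi_B + pi_C + pi_D = 1.

Using the first 3 balance equations plus normalization, the linear system A*pi = b is:
  [-9/10, 1/10, 1/5, 1/5] . pi = 0
  [1/5, -4/5, 1/2, 1/5] . pi = 0
  [1/5, 1/10, -9/10, 1/5] . pi = 0
  [1, 1, 1, 1] . pi = 1

Solving yields:
  pi_A = 18/113
  pi_B = 28/113
  pi_C = 18/113
  pi_D = 49/113

Verification (pi * P):
  18/113*1/10 + 28/113*1/10 + 18/113*1/5 + 49/113*1/5 = 18/113 = pi_A  (ok)
  18/113*1/5 + 28/113*1/5 + 18/113*1/2 + 49/113*1/5 = 28/113 = pi_B  (ok)
  18/113*1/5 + 28/113*1/10 + 18/113*1/10 + 49/113*1/5 = 18/113 = pi_C  (ok)
  18/113*1/2 + 28/113*3/5 + 18/113*1/5 + 49/113*2/5 = 49/113 = pi_D  (ok)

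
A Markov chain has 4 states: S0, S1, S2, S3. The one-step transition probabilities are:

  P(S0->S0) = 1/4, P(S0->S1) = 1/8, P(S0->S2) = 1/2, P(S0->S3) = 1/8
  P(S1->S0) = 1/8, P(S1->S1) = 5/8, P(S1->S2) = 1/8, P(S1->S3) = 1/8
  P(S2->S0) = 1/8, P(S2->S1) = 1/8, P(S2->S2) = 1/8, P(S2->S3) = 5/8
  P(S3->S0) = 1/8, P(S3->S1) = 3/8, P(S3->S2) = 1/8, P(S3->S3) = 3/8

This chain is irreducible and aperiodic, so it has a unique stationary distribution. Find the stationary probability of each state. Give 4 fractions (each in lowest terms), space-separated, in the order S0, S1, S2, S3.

Answer: 1/7 11/28 5/28 2/7

Derivation:
The stationary distribution satisfies pi = pi * P, i.e.:
  pi_S0 = 1/4*pi_S0 + 1/8*pi_S1 + 1/8*pi_S2 + 1/8*pi_S3
  pi_S1 = 1/8*pi_S0 + 5/8*pi_S1 + 1/8*pi_S2 + 3/8*pi_S3
  pi_S2 = 1/2*pi_S0 + 1/8*pi_S1 + 1/8*pi_S2 + 1/8*pi_S3
  pi_S3 = 1/8*pi_S0 + 1/8*pi_S1 + 5/8*pi_S2 + 3/8*pi_S3
with normalization: pi_S0 + pi_S1 + pi_S2 + pi_S3 = 1.

Using the first 3 balance equations plus normalization, the linear system A*pi = b is:
  [-3/4, 1/8, 1/8, 1/8] . pi = 0
  [1/8, -3/8, 1/8, 3/8] . pi = 0
  [1/2, 1/8, -7/8, 1/8] . pi = 0
  [1, 1, 1, 1] . pi = 1

Solving yields:
  pi_S0 = 1/7
  pi_S1 = 11/28
  pi_S2 = 5/28
  pi_S3 = 2/7

Verification (pi * P):
  1/7*1/4 + 11/28*1/8 + 5/28*1/8 + 2/7*1/8 = 1/7 = pi_S0  (ok)
  1/7*1/8 + 11/28*5/8 + 5/28*1/8 + 2/7*3/8 = 11/28 = pi_S1  (ok)
  1/7*1/2 + 11/28*1/8 + 5/28*1/8 + 2/7*1/8 = 5/28 = pi_S2  (ok)
  1/7*1/8 + 11/28*1/8 + 5/28*5/8 + 2/7*3/8 = 2/7 = pi_S3  (ok)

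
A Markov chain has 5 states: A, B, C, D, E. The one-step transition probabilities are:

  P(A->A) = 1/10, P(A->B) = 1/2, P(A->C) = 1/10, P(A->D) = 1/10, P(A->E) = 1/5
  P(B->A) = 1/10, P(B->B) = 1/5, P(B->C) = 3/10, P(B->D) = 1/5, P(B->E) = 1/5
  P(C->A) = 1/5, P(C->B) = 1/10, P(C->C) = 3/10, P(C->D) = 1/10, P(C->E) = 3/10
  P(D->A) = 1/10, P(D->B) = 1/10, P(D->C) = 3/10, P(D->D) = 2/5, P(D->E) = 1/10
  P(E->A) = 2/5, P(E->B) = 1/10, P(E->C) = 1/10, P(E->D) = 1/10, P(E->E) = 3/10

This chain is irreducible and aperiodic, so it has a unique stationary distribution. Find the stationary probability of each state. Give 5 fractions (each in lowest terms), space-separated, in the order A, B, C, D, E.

Answer: 101/532 26/133 1613/7448 159/931 1693/7448

Derivation:
The stationary distribution satisfies pi = pi * P, i.e.:
  pi_A = 1/10*pi_A + 1/10*pi_B + 1/5*pi_C + 1/10*pi_D + 2/5*pi_E
  pi_B = 1/2*pi_A + 1/5*pi_B + 1/10*pi_C + 1/10*pi_D + 1/10*pi_E
  pi_C = 1/10*pi_A + 3/10*pi_B + 3/10*pi_C + 3/10*pi_D + 1/10*pi_E
  pi_D = 1/10*pi_A + 1/5*pi_B + 1/10*pi_C + 2/5*pi_D + 1/10*pi_E
  pi_E = 1/5*pi_A + 1/5*pi_B + 3/10*pi_C + 1/10*pi_D + 3/10*pi_E
with normalization: pi_A + pi_B + pi_C + pi_D + pi_E = 1.

Using the first 4 balance equations plus normalization, the linear system A*pi = b is:
  [-9/10, 1/10, 1/5, 1/10, 2/5] . pi = 0
  [1/2, -4/5, 1/10, 1/10, 1/10] . pi = 0
  [1/10, 3/10, -7/10, 3/10, 1/10] . pi = 0
  [1/10, 1/5, 1/10, -3/5, 1/10] . pi = 0
  [1, 1, 1, 1, 1] . pi = 1

Solving yields:
  pi_A = 101/532
  pi_B = 26/133
  pi_C = 1613/7448
  pi_D = 159/931
  pi_E = 1693/7448

Verification (pi * P):
  101/532*1/10 + 26/133*1/10 + 1613/7448*1/5 + 159/931*1/10 + 1693/7448*2/5 = 101/532 = pi_A  (ok)
  101/532*1/2 + 26/133*1/5 + 1613/7448*1/10 + 159/931*1/10 + 1693/7448*1/10 = 26/133 = pi_B  (ok)
  101/532*1/10 + 26/133*3/10 + 1613/7448*3/10 + 159/931*3/10 + 1693/7448*1/10 = 1613/7448 = pi_C  (ok)
  101/532*1/10 + 26/133*1/5 + 1613/7448*1/10 + 159/931*2/5 + 1693/7448*1/10 = 159/931 = pi_D  (ok)
  101/532*1/5 + 26/133*1/5 + 1613/7448*3/10 + 159/931*1/10 + 1693/7448*3/10 = 1693/7448 = pi_E  (ok)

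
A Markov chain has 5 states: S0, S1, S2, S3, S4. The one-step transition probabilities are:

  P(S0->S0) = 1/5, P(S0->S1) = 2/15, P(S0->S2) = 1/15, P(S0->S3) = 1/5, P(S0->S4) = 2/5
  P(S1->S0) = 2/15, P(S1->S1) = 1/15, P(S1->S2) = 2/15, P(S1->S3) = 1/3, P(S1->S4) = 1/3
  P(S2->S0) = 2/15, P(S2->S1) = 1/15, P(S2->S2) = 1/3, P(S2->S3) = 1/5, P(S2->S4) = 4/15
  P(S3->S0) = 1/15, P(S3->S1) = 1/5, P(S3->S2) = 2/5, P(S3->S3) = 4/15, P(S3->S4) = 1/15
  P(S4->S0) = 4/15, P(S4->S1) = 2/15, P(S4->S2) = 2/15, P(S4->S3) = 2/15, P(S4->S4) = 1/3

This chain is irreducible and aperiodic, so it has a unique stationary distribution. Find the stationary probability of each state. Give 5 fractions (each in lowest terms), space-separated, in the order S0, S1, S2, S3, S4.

The stationary distribution satisfies pi = pi * P, i.e.:
  pi_S0 = 1/5*pi_S0 + 2/15*pi_S1 + 2/15*pi_S2 + 1/15*pi_S3 + 4/15*pi_S4
  pi_S1 = 2/15*pi_S0 + 1/15*pi_S1 + 1/15*pi_S2 + 1/5*pi_S3 + 2/15*pi_S4
  pi_S2 = 1/15*pi_S0 + 2/15*pi_S1 + 1/3*pi_S2 + 2/5*pi_S3 + 2/15*pi_S4
  pi_S3 = 1/5*pi_S0 + 1/3*pi_S1 + 1/5*pi_S2 + 4/15*pi_S3 + 2/15*pi_S4
  pi_S4 = 2/5*pi_S0 + 1/3*pi_S1 + 4/15*pi_S2 + 1/15*pi_S3 + 1/3*pi_S4
with normalization: pi_S0 + pi_S1 + pi_S2 + pi_S3 + pi_S4 = 1.

Using the first 4 balance equations plus normalization, the linear system A*pi = b is:
  [-4/5, 2/15, 2/15, 1/15, 4/15] . pi = 0
  [2/15, -14/15, 1/15, 1/5, 2/15] . pi = 0
  [1/15, 2/15, -2/3, 2/5, 2/15] . pi = 0
  [1/5, 1/3, 1/5, -11/15, 2/15] . pi = 0
  [1, 1, 1, 1, 1] . pi = 1

Solving yields:
  pi_S0 = 6470/38823
  pi_S1 = 4826/38823
  pi_S2 = 2894/12941
  pi_S3 = 8252/38823
  pi_S4 = 3531/12941

Verification (pi * P):
  6470/38823*1/5 + 4826/38823*2/15 + 2894/12941*2/15 + 8252/38823*1/15 + 3531/12941*4/15 = 6470/38823 = pi_S0  (ok)
  6470/38823*2/15 + 4826/38823*1/15 + 2894/12941*1/15 + 8252/38823*1/5 + 3531/12941*2/15 = 4826/38823 = pi_S1  (ok)
  6470/38823*1/15 + 4826/38823*2/15 + 2894/12941*1/3 + 8252/38823*2/5 + 3531/12941*2/15 = 2894/12941 = pi_S2  (ok)
  6470/38823*1/5 + 4826/38823*1/3 + 2894/12941*1/5 + 8252/38823*4/15 + 3531/12941*2/15 = 8252/38823 = pi_S3  (ok)
  6470/38823*2/5 + 4826/38823*1/3 + 2894/12941*4/15 + 8252/38823*1/15 + 3531/12941*1/3 = 3531/12941 = pi_S4  (ok)

Answer: 6470/38823 4826/38823 2894/12941 8252/38823 3531/12941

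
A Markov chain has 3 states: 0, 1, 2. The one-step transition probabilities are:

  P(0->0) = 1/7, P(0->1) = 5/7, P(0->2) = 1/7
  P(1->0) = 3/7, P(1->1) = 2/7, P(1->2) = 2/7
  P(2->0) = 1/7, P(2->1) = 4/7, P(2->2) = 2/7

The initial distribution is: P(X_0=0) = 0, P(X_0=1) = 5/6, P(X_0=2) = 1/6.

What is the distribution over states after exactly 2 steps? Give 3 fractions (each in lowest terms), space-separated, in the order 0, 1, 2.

Answer: 5/21 26/49 34/147

Derivation:
Propagating the distribution step by step (d_{t+1} = d_t * P):
d_0 = (0=0, 1=5/6, 2=1/6)
  d_1[0] = 0*1/7 + 5/6*3/7 + 1/6*1/7 = 8/21
  d_1[1] = 0*5/7 + 5/6*2/7 + 1/6*4/7 = 1/3
  d_1[2] = 0*1/7 + 5/6*2/7 + 1/6*2/7 = 2/7
d_1 = (0=8/21, 1=1/3, 2=2/7)
  d_2[0] = 8/21*1/7 + 1/3*3/7 + 2/7*1/7 = 5/21
  d_2[1] = 8/21*5/7 + 1/3*2/7 + 2/7*4/7 = 26/49
  d_2[2] = 8/21*1/7 + 1/3*2/7 + 2/7*2/7 = 34/147
d_2 = (0=5/21, 1=26/49, 2=34/147)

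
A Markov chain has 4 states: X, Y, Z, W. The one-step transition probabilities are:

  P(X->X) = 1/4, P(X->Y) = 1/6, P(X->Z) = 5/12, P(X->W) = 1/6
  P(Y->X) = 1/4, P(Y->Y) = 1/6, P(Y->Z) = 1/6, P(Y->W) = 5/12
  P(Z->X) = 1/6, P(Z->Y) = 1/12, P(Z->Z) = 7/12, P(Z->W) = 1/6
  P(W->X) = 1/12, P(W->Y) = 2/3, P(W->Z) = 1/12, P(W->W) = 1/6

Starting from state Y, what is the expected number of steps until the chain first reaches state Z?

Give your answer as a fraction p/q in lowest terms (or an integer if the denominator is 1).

Let h_i = expected steps to first reach Z from state i.
Boundary: h_Z = 0.
First-step equations for the other states:
  h_X = 1 + 1/4*h_X + 1/6*h_Y + 5/12*h_Z + 1/6*h_W
  h_Y = 1 + 1/4*h_X + 1/6*h_Y + 1/6*h_Z + 5/12*h_W
  h_W = 1 + 1/12*h_X + 2/3*h_Y + 1/12*h_Z + 1/6*h_W

Substituting h_Z = 0 and rearranging gives the linear system (I - Q) h = 1:
  [3/4, -1/6, -1/6] . (h_X, h_Y, h_W) = 1
  [-1/4, 5/6, -5/12] . (h_X, h_Y, h_W) = 1
  [-1/12, -2/3, 5/6] . (h_X, h_Y, h_W) = 1

Solving yields:
  h_X = 252/67
  h_Y = 348/67
  h_W = 384/67

Starting state is Y, so the expected hitting time is h_Y = 348/67.

Answer: 348/67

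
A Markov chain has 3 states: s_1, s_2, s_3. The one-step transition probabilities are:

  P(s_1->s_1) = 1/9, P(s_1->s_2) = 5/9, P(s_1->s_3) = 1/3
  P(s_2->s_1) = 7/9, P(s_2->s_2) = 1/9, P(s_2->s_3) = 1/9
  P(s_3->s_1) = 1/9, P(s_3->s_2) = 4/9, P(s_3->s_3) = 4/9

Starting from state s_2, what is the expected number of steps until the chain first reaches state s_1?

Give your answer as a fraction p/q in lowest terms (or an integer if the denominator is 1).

Answer: 3/2

Derivation:
Let h_i = expected steps to first reach s_1 from state i.
Boundary: h_s_1 = 0.
First-step equations for the other states:
  h_s_2 = 1 + 7/9*h_s_1 + 1/9*h_s_2 + 1/9*h_s_3
  h_s_3 = 1 + 1/9*h_s_1 + 4/9*h_s_2 + 4/9*h_s_3

Substituting h_s_1 = 0 and rearranging gives the linear system (I - Q) h = 1:
  [8/9, -1/9] . (h_s_2, h_s_3) = 1
  [-4/9, 5/9] . (h_s_2, h_s_3) = 1

Solving yields:
  h_s_2 = 3/2
  h_s_3 = 3

Starting state is s_2, so the expected hitting time is h_s_2 = 3/2.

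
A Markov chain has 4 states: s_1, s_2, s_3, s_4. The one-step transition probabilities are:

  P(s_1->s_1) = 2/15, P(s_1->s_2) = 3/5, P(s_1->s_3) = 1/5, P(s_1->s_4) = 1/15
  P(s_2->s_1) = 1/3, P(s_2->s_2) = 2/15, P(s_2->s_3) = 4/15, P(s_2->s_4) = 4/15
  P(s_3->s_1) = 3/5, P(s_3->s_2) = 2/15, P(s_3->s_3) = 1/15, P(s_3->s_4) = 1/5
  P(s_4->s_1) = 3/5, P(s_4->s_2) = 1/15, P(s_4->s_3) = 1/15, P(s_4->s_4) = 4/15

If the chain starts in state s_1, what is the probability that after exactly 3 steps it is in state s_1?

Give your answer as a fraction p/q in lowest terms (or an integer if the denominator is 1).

Answer: 1258/3375

Derivation:
Computing P^3 by repeated multiplication:
P^1 =
  s_1: [2/15, 3/5, 1/5, 1/15]
  s_2: [1/3, 2/15, 4/15, 4/15]
  s_3: [3/5, 2/15, 1/15, 1/5]
  s_4: [3/5, 1/15, 1/15, 4/15]
P^2 =
  s_1: [17/45, 43/225, 46/225, 17/75]
  s_2: [92/225, 61/225, 31/225, 41/225]
  s_3: [64/225, 2/5, 13/75, 32/225]
  s_4: [68/225, 89/225, 4/25, 32/225]
P^3 =
  s_1: [1258/3375, 994/3375, 524/3375, 599/3375]
  s_2: [379/1125, 39/125, 592/3375, 593/3375]
  s_3: [1217/3375, 866/3375, 623/3375, 223/1125]
  s_4: [1193/3375, 298/1125, 628/3375, 44/225]

(P^3)[s_1 -> s_1] = 1258/3375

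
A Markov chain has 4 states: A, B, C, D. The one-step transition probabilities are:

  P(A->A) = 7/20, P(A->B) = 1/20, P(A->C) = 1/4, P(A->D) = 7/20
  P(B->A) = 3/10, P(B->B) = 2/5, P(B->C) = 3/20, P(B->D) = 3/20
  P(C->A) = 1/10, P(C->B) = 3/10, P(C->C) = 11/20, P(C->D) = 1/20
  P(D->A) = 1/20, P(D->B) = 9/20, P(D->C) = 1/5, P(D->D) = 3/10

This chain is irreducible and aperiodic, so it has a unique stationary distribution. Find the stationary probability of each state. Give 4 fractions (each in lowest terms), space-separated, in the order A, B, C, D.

The stationary distribution satisfies pi = pi * P, i.e.:
  pi_A = 7/20*pi_A + 3/10*pi_B + 1/10*pi_C + 1/20*pi_D
  pi_B = 1/20*pi_A + 2/5*pi_B + 3/10*pi_C + 9/20*pi_D
  pi_C = 1/4*pi_A + 3/20*pi_B + 11/20*pi_C + 1/5*pi_D
  pi_D = 7/20*pi_A + 3/20*pi_B + 1/20*pi_C + 3/10*pi_D
with normalization: pi_A + pi_B + pi_C + pi_D = 1.

Using the first 3 balance equations plus normalization, the linear system A*pi = b is:
  [-13/20, 3/10, 1/10, 1/20] . pi = 0
  [1/20, -3/5, 3/10, 9/20] . pi = 0
  [1/4, 3/20, -9/20, 1/5] . pi = 0
  [1, 1, 1, 1] . pi = 1

Solving yields:
  pi_A = 435/2143
  pi_B = 661/2143
  pi_C = 642/2143
  pi_D = 405/2143

Verification (pi * P):
  435/2143*7/20 + 661/2143*3/10 + 642/2143*1/10 + 405/2143*1/20 = 435/2143 = pi_A  (ok)
  435/2143*1/20 + 661/2143*2/5 + 642/2143*3/10 + 405/2143*9/20 = 661/2143 = pi_B  (ok)
  435/2143*1/4 + 661/2143*3/20 + 642/2143*11/20 + 405/2143*1/5 = 642/2143 = pi_C  (ok)
  435/2143*7/20 + 661/2143*3/20 + 642/2143*1/20 + 405/2143*3/10 = 405/2143 = pi_D  (ok)

Answer: 435/2143 661/2143 642/2143 405/2143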